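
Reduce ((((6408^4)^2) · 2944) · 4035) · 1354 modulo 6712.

5256

(6408)^4 ≡ 5808 (mod 6712)
(5808)^2 ≡ 5064 (mod 6712)
5064 · 2944 = 14908416 ≡ 1064 (mod 6712)
1064 · 4035 = 4293240 ≡ 4272 (mod 6712)
4272 · 1354 = 5784288 ≡ 5256 (mod 6712)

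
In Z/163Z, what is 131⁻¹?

56

163 = 1*131 + 32
131 = 4*32 + 3
32 = 10*3 + 2
3 = 1*2 + 1
2 = 2*1 + 0
gcd(131, 163) = 1, so the inverse exists.
Bézout: 1 = −45*163 + 56*131.
So 131⁻¹ ≡ 56 (mod 163).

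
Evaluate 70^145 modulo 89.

60

145 in binary is 10010001, i.e. 145 = 128 + 16 + 1.
70^1 ≡ 70 (mod 89)
70^2 ≡ 70^2 = 4900 ≡ 5 (mod 89)
70^4 ≡ 5^2 = 25 (mod 89)
70^8 ≡ 25^2 = 625 ≡ 2 (mod 89)
70^16 ≡ 2^2 = 4 (mod 89)
70^32 ≡ 4^2 = 16 (mod 89)
70^64 ≡ 16^2 = 256 ≡ 78 (mod 89)
70^128 ≡ 78^2 = 6084 ≡ 32 (mod 89)
70^145 = 70^128 · 70^16 · 70^1 ≡ 32 · 4 · 70 (mod 89).
Accumulate the product:
32 · 4 = 128 ≡ 39
39 · 70 = 2730 ≡ 60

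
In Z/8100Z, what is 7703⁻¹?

1367

8100 = 1×7703 + 397
7703 = 19×397 + 160
397 = 2×160 + 77
160 = 2×77 + 6
77 = 12×6 + 5
6 = 1×5 + 1
5 = 5×1 + 0
gcd(7703, 8100) = 1, so the inverse exists.
Bézout: 1 = −1300×8100 + 1367×7703.
So 7703⁻¹ ≡ 1367 (mod 8100).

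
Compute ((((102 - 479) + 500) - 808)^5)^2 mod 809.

102 - 479 = -377 ≡ 432 (mod 809)
432 + 500 = 932 ≡ 123 (mod 809)
123 - 808 = -685 ≡ 124 (mod 809)
(124)^5 ≡ 673 (mod 809)
(673)^2 ≡ 698 (mod 809)

698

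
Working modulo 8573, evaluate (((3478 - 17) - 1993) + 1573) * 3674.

3478 - 17 = 3461
3461 - 1993 = 1468
1468 + 1573 = 3041
3041 * 3674 = 11172634 ≡ 2015 (mod 8573)

2015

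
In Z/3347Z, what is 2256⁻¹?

1764

By the extended Euclidean algorithm:
3347 = 1*2256 + 1091
2256 = 2*1091 + 74
1091 = 14*74 + 55
74 = 1*55 + 19
55 = 2*19 + 17
19 = 1*17 + 2
17 = 8*2 + 1
2 = 2*1 + 0
gcd(2256, 3347) = 1, so the inverse exists.
Back-substitute for 1:
1 = 1*17 − 8*2
  = −8*19 + 9*17
  = 9*55 − 26*19
  = −26*74 + 35*55
  = 35*1091 − 516*74
  = −516*2256 + 1067*1091
  = 1067*3347 − 1583*2256
So 2256⁻¹ ≡ −1583 ≡ 1764 (mod 3347).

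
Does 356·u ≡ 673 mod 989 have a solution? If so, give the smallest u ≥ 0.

977

gcd(356, 989) = 1, so a unique solution mod 989 exists.
356⁻¹ ≡ 964 (mod 989).
u ≡ 964·673 ≡ 977 (mod 989).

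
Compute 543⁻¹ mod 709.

457

Run the extended Euclidean algorithm:
709 = 1*543 + 166
543 = 3*166 + 45
166 = 3*45 + 31
45 = 1*31 + 14
31 = 2*14 + 3
14 = 4*3 + 2
3 = 1*2 + 1
2 = 2*1 + 0
gcd(543, 709) = 1, so the inverse exists.
Bézout: 1 = 193*709 − 252*543.
So 543⁻¹ ≡ −252 ≡ 457 (mod 709).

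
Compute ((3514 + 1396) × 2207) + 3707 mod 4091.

3514 + 1396 = 4910 ≡ 819 (mod 4091)
819 × 2207 = 1807533 ≡ 3402 (mod 4091)
3402 + 3707 = 7109 ≡ 3018 (mod 4091)

3018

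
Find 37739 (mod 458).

183

37739 = 82×458 + 183, so 37739 ≡ 183 (mod 458).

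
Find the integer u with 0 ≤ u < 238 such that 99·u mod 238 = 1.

113

Run the extended Euclidean algorithm:
238 = 2*99 + 40
99 = 2*40 + 19
40 = 2*19 + 2
19 = 9*2 + 1
2 = 2*1 + 0
gcd(99, 238) = 1, so the inverse exists.
Back-substitute for 1:
1 = 1*19 − 9*2
  = −9*40 + 19*19
  = 19*99 − 47*40
  = −47*238 + 113*99
So 99⁻¹ ≡ 113 (mod 238).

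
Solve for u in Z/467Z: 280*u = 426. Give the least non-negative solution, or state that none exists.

gcd(280, 467) = 1, so a unique solution mod 467 exists.
280⁻¹ ≡ 462 (mod 467).
u ≡ 462*426 ≡ 205 (mod 467).

205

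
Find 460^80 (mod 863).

118

460^1 ≡ 460 (mod 863)
460^2 ≡ 460^2 = 211600 ≡ 165 (mod 863)
460^4 ≡ 165^2 = 27225 ≡ 472 (mod 863)
460^8 ≡ 472^2 = 222784 ≡ 130 (mod 863)
460^16 ≡ 130^2 = 16900 ≡ 503 (mod 863)
460^32 ≡ 503^2 = 253009 ≡ 150 (mod 863)
460^64 ≡ 150^2 = 22500 ≡ 62 (mod 863)
460^80 = 460^64 × 460^16 ≡ 62 × 503 (mod 863).
62 × 503 = 31186 ≡ 118 (mod 863).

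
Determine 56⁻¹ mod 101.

101 = 1·56 + 45
56 = 1·45 + 11
45 = 4·11 + 1
11 = 11·1 + 0
gcd(56, 101) = 1, so the inverse exists.
Back-substitute for 1:
1 = 1·45 − 4·11
  = −4·56 + 5·45
  = 5·101 − 9·56
So 56⁻¹ ≡ −9 ≡ 92 (mod 101).

92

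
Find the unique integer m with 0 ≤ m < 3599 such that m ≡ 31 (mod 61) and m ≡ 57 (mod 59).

824

61⁻¹ mod 59: 61·30 ≡ 1 (mod 59), so 61⁻¹ ≡ 30.
m = 31 + 61·((57 − 31)·30 mod 59) = 31 + 61·13 = 824.
Check: 824 mod 61 = 31, 824 mod 59 = 57. ✓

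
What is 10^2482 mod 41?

18

2482 in binary is 100110110010, i.e. 2482 = 2048 + 256 + 128 + 32 + 16 + 2.
10^1 ≡ 10 (mod 41)
10^2 ≡ 10^2 = 100 ≡ 18 (mod 41)
10^4 ≡ 18^2 = 324 ≡ 37 (mod 41)
10^8 ≡ 37^2 = 1369 ≡ 16 (mod 41)
10^16 ≡ 16^2 = 256 ≡ 10 (mod 41)
10^32 ≡ 10^2 = 100 ≡ 18 (mod 41)
10^64 ≡ 18^2 = 324 ≡ 37 (mod 41)
10^128 ≡ 37^2 = 1369 ≡ 16 (mod 41)
10^256 ≡ 16^2 = 256 ≡ 10 (mod 41)
10^512 ≡ 10^2 = 100 ≡ 18 (mod 41)
10^1024 ≡ 18^2 = 324 ≡ 37 (mod 41)
10^2048 ≡ 37^2 = 1369 ≡ 16 (mod 41)
10^2482 = 10^2048 · 10^256 · 10^128 · 10^32 · 10^16 · 10^2 ≡ 16 · 10 · 16 · 18 · 10 · 18 (mod 41).
Accumulate the product:
16 · 10 = 160 ≡ 37
37 · 16 = 592 ≡ 18
18 · 18 = 324 ≡ 37
37 · 10 = 370 ≡ 1
1 · 18 = 18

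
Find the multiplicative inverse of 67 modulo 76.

Run the extended Euclidean algorithm:
76 = 1*67 + 9
67 = 7*9 + 4
9 = 2*4 + 1
4 = 4*1 + 0
gcd(67, 76) = 1, so the inverse exists.
Bézout: 1 = 15*76 − 17*67.
So 67⁻¹ ≡ −17 ≡ 59 (mod 76).

59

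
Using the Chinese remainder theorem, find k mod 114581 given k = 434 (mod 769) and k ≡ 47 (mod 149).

59647

769⁻¹ mod 149: 769*118 ≡ 1 (mod 149), so 769⁻¹ ≡ 118.
k = 434 + 769*((47 − 434)*118 mod 149) = 434 + 769*77 = 59647.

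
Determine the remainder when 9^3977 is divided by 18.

9

3977 in binary is 111110001001, i.e. 3977 = 2048 + 1024 + 512 + 256 + 128 + 8 + 1.
9^1 ≡ 9 (mod 18)
9^2 ≡ 9^2 = 81 ≡ 9 (mod 18)
9^4 ≡ 9^2 = 81 ≡ 9 (mod 18)
9^8 ≡ 9^2 = 81 ≡ 9 (mod 18)
9^16 ≡ 9^2 = 81 ≡ 9 (mod 18)
9^32 ≡ 9^2 = 81 ≡ 9 (mod 18)
9^64 ≡ 9^2 = 81 ≡ 9 (mod 18)
9^128 ≡ 9^2 = 81 ≡ 9 (mod 18)
9^256 ≡ 9^2 = 81 ≡ 9 (mod 18)
9^512 ≡ 9^2 = 81 ≡ 9 (mod 18)
9^1024 ≡ 9^2 = 81 ≡ 9 (mod 18)
9^2048 ≡ 9^2 = 81 ≡ 9 (mod 18)
9^3977 = 9^2048 × 9^1024 × 9^512 × 9^256 × 9^128 × 9^8 × 9^1 ≡ 9 × 9 × 9 × 9 × 9 × 9 × 9 (mod 18).
Accumulate the product:
9 × 9 = 81 ≡ 9
9 × 9 = 81 ≡ 9
9 × 9 = 81 ≡ 9
9 × 9 = 81 ≡ 9
9 × 9 = 81 ≡ 9
9 × 9 = 81 ≡ 9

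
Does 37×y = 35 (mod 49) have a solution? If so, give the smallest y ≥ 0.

gcd(37, 49) = 1, so a unique solution mod 49 exists.
37⁻¹ ≡ 4 (mod 49).
y ≡ 4×35 ≡ 42 (mod 49).

42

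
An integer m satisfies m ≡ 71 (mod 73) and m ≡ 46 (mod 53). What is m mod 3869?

947

73⁻¹ mod 53: 73×8 ≡ 1 (mod 53), so 73⁻¹ ≡ 8.
m = 71 + 73×((46 − 71)×8 mod 53) = 71 + 73×12 = 947.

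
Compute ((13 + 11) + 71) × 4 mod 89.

24

13 + 11 = 24
24 + 71 = 95 ≡ 6 (mod 89)
6 × 4 = 24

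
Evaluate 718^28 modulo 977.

56

By square-and-multiply:
28 in binary is 11100, i.e. 28 = 16 + 8 + 4.
718^1 ≡ 718 (mod 977)
718^2 ≡ 718^2 = 515524 ≡ 645 (mod 977)
718^4 ≡ 645^2 = 416025 ≡ 800 (mod 977)
718^8 ≡ 800^2 = 640000 ≡ 65 (mod 977)
718^16 ≡ 65^2 = 4225 ≡ 317 (mod 977)
718^28 = 718^16 * 718^8 * 718^4 ≡ 317 * 65 * 800 (mod 977).
Accumulate the product:
317 * 65 = 20605 ≡ 88
88 * 800 = 70400 ≡ 56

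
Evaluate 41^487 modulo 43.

16

By square-and-multiply:
487 in binary is 111100111, i.e. 487 = 256 + 128 + 64 + 32 + 4 + 2 + 1.
41^1 ≡ 41 (mod 43)
41^2 ≡ 41^2 = 1681 ≡ 4 (mod 43)
41^4 ≡ 4^2 = 16 (mod 43)
41^8 ≡ 16^2 = 256 ≡ 41 (mod 43)
41^16 ≡ 41^2 = 1681 ≡ 4 (mod 43)
41^32 ≡ 4^2 = 16 (mod 43)
41^64 ≡ 16^2 = 256 ≡ 41 (mod 43)
41^128 ≡ 41^2 = 1681 ≡ 4 (mod 43)
41^256 ≡ 4^2 = 16 (mod 43)
41^487 = 41^256 · 41^128 · 41^64 · 41^32 · 41^4 · 41^2 · 41^1 ≡ 16 · 4 · 41 · 16 · 16 · 4 · 41 (mod 43).
Accumulate the product:
16 · 4 = 64 ≡ 21
21 · 41 = 861 ≡ 1
1 · 16 = 16
16 · 16 = 256 ≡ 41
41 · 4 = 164 ≡ 35
35 · 41 = 1435 ≡ 16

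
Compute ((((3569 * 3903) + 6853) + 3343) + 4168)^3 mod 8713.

3569 * 3903 = 13929807 ≡ 6433 (mod 8713)
6433 + 6853 = 13286 ≡ 4573 (mod 8713)
4573 + 3343 = 7916
7916 + 4168 = 12084 ≡ 3371 (mod 8713)
(3371)^3 ≡ 7329 (mod 8713)

7329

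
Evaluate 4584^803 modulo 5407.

803 in binary is 1100100011, i.e. 803 = 512 + 256 + 32 + 2 + 1.
4584^1 ≡ 4584 (mod 5407)
4584^2 ≡ 4584^2 = 21013056 ≡ 1454 (mod 5407)
4584^4 ≡ 1454^2 = 2114116 ≡ 5386 (mod 5407)
4584^8 ≡ 5386^2 = 29008996 ≡ 441 (mod 5407)
4584^16 ≡ 441^2 = 194481 ≡ 5236 (mod 5407)
4584^32 ≡ 5236^2 = 27415696 ≡ 2206 (mod 5407)
4584^64 ≡ 2206^2 = 4866436 ≡ 136 (mod 5407)
4584^128 ≡ 136^2 = 18496 ≡ 2275 (mod 5407)
4584^256 ≡ 2275^2 = 5175625 ≡ 1126 (mod 5407)
4584^512 ≡ 1126^2 = 1267876 ≡ 2638 (mod 5407)
4584^803 = 4584^512 * 4584^256 * 4584^32 * 4584^2 * 4584^1 ≡ 2638 * 1126 * 2206 * 1454 * 4584 (mod 5407).
Accumulate the product:
2638 * 1126 = 2970388 ≡ 1945
1945 * 2206 = 4290670 ≡ 2919
2919 * 1454 = 4244226 ≡ 5138
5138 * 4584 = 23552592 ≡ 5107

5107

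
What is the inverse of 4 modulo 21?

Apply the Euclidean algorithm and back-substitute:
21 = 5·4 + 1
4 = 4·1 + 0
gcd(4, 21) = 1, so the inverse exists.
Bézout: 1 = 1·21 − 5·4.
So 4⁻¹ ≡ −5 ≡ 16 (mod 21).

16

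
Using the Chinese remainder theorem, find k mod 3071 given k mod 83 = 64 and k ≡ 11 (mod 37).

83⁻¹ mod 37: 83*33 ≡ 1 (mod 37), so 83⁻¹ ≡ 33.
k = 64 + 83*((11 − 64)*33 mod 37) = 64 + 83*27 = 2305.
Check: 2305 mod 83 = 64, 2305 mod 37 = 11. ✓

2305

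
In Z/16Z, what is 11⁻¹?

16 = 1*11 + 5
11 = 2*5 + 1
5 = 5*1 + 0
gcd(11, 16) = 1, so the inverse exists.
Back-substitute for 1:
1 = 1*11 − 2*5
  = −2*16 + 3*11
So 11⁻¹ ≡ 3 (mod 16).

3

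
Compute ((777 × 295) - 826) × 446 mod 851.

777 × 295 = 229215 ≡ 296 (mod 851)
296 - 826 = -530 ≡ 321 (mod 851)
321 × 446 = 143166 ≡ 198 (mod 851)

198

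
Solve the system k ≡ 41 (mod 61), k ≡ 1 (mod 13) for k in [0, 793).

651

61⁻¹ mod 13: 61×3 ≡ 1 (mod 13), so 61⁻¹ ≡ 3.
k = 41 + 61×((1 − 41)×3 mod 13) = 41 + 61×10 = 651.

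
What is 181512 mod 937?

181512 = 193*937 + 671, so 181512 ≡ 671 (mod 937).

671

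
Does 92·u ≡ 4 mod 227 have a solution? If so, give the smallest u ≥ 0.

79

gcd(92, 227) = 1, so a unique solution mod 227 exists.
92⁻¹ ≡ 190 (mod 227).
u ≡ 190·4 ≡ 79 (mod 227).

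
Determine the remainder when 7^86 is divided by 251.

195

By square-and-multiply:
7^1 ≡ 7 (mod 251)
7^2 ≡ 7^2 = 49 (mod 251)
7^4 ≡ 49^2 = 2401 ≡ 142 (mod 251)
7^8 ≡ 142^2 = 20164 ≡ 84 (mod 251)
7^16 ≡ 84^2 = 7056 ≡ 28 (mod 251)
7^32 ≡ 28^2 = 784 ≡ 31 (mod 251)
7^64 ≡ 31^2 = 961 ≡ 208 (mod 251)
7^86 = 7^64 * 7^16 * 7^4 * 7^2 ≡ 208 * 28 * 142 * 49 (mod 251).
Accumulate the product:
208 * 28 = 5824 ≡ 51
51 * 142 = 7242 ≡ 214
214 * 49 = 10486 ≡ 195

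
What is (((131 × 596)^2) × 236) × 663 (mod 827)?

131 × 596 = 78076 ≡ 338 (mod 827)
(338)^2 ≡ 118 (mod 827)
118 × 236 = 27848 ≡ 557 (mod 827)
557 × 663 = 369291 ≡ 449 (mod 827)

449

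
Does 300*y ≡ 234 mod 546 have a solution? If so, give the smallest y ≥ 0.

39

gcd(300, 546) = 6, and 6 | 234, so solutions exist.
Divide through by 6: 50*y ≡ 39 (mod 91).
50⁻¹ ≡ 71 (mod 91).
y ≡ 71*39 ≡ 39 (mod 91).
The smallest non-negative solution is y = 39.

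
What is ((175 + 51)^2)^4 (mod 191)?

175 + 51 = 226 ≡ 35 (mod 191)
(35)^2 ≡ 79 (mod 191)
(79)^4 ≡ 24 (mod 191)

24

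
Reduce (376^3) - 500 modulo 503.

339

(376)^3 ≡ 336 (mod 503)
336 - 500 = -164 ≡ 339 (mod 503)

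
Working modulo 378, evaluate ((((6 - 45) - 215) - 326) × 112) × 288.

252

6 - 45 = -39 ≡ 339 (mod 378)
339 - 215 = 124
124 - 326 = -202 ≡ 176 (mod 378)
176 × 112 = 19712 ≡ 56 (mod 378)
56 × 288 = 16128 ≡ 252 (mod 378)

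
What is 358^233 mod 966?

652

233 in binary is 11101001, i.e. 233 = 128 + 64 + 32 + 8 + 1.
358^1 ≡ 358 (mod 966)
358^2 ≡ 358^2 = 128164 ≡ 652 (mod 966)
358^4 ≡ 652^2 = 425104 ≡ 64 (mod 966)
358^8 ≡ 64^2 = 4096 ≡ 232 (mod 966)
358^16 ≡ 232^2 = 53824 ≡ 694 (mod 966)
358^32 ≡ 694^2 = 481636 ≡ 568 (mod 966)
358^64 ≡ 568^2 = 322624 ≡ 946 (mod 966)
358^128 ≡ 946^2 = 894916 ≡ 400 (mod 966)
358^233 = 358^128 · 358^64 · 358^32 · 358^8 · 358^1 ≡ 400 · 946 · 568 · 232 · 358 (mod 966).
Accumulate the product:
400 · 946 = 378400 ≡ 694
694 · 568 = 394192 ≡ 64
64 · 232 = 14848 ≡ 358
358 · 358 = 128164 ≡ 652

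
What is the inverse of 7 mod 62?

62 = 8·7 + 6
7 = 1·6 + 1
6 = 6·1 + 0
gcd(7, 62) = 1, so the inverse exists.
Back-substitute for 1:
1 = 1·7 − 1·6
  = −1·62 + 9·7
So 7⁻¹ ≡ 9 (mod 62).

9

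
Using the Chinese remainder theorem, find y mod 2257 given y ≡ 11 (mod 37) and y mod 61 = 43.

37⁻¹ mod 61: 37*33 ≡ 1 (mod 61), so 37⁻¹ ≡ 33.
y = 11 + 37*((43 − 11)*33 mod 61) = 11 + 37*19 = 714.
Check: 714 mod 37 = 11, 714 mod 61 = 43. ✓

714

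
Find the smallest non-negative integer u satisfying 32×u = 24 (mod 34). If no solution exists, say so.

gcd(32, 34) = 2, and 2 | 24, so solutions exist.
Divide through by 2: 16×u ≡ 12 (mod 17).
16⁻¹ ≡ 16 (mod 17).
u ≡ 16×12 ≡ 5 (mod 17).
The smallest non-negative solution is u = 5.

5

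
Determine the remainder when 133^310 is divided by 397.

By square-and-multiply:
310 in binary is 100110110, i.e. 310 = 256 + 32 + 16 + 4 + 2.
133^1 ≡ 133 (mod 397)
133^2 ≡ 133^2 = 17689 ≡ 221 (mod 397)
133^4 ≡ 221^2 = 48841 ≡ 10 (mod 397)
133^8 ≡ 10^2 = 100 (mod 397)
133^16 ≡ 100^2 = 10000 ≡ 75 (mod 397)
133^32 ≡ 75^2 = 5625 ≡ 67 (mod 397)
133^64 ≡ 67^2 = 4489 ≡ 122 (mod 397)
133^128 ≡ 122^2 = 14884 ≡ 195 (mod 397)
133^256 ≡ 195^2 = 38025 ≡ 310 (mod 397)
133^310 = 133^256 × 133^32 × 133^16 × 133^4 × 133^2 ≡ 310 × 67 × 75 × 10 × 221 (mod 397).
Accumulate the product:
310 × 67 = 20770 ≡ 126
126 × 75 = 9450 ≡ 319
319 × 10 = 3190 ≡ 14
14 × 221 = 3094 ≡ 315

315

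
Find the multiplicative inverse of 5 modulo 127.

51

Apply the Euclidean algorithm and back-substitute:
127 = 25·5 + 2
5 = 2·2 + 1
2 = 2·1 + 0
gcd(5, 127) = 1, so the inverse exists.
Bézout: 1 = −2·127 + 51·5.
So 5⁻¹ ≡ 51 (mod 127).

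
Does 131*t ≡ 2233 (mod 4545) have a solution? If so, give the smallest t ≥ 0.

gcd(131, 4545) = 1, so a unique solution mod 4545 exists.
131⁻¹ ≡ 3296 (mod 4545).
t ≡ 3296*2233 ≡ 1613 (mod 4545).

1613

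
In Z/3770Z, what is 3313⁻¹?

3737

3770 = 1*3313 + 457
3313 = 7*457 + 114
457 = 4*114 + 1
114 = 114*1 + 0
gcd(3313, 3770) = 1, so the inverse exists.
Back-substitute for 1:
1 = 1*457 − 4*114
  = −4*3313 + 29*457
  = 29*3770 − 33*3313
So 3313⁻¹ ≡ −33 ≡ 3737 (mod 3770).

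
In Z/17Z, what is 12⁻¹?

10

17 = 1·12 + 5
12 = 2·5 + 2
5 = 2·2 + 1
2 = 2·1 + 0
gcd(12, 17) = 1, so the inverse exists.
Bézout: 1 = 5·17 − 7·12.
So 12⁻¹ ≡ −7 ≡ 10 (mod 17).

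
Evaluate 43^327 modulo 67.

327 in binary is 101000111, i.e. 327 = 256 + 64 + 4 + 2 + 1.
43^1 ≡ 43 (mod 67)
43^2 ≡ 43^2 = 1849 ≡ 40 (mod 67)
43^4 ≡ 40^2 = 1600 ≡ 59 (mod 67)
43^8 ≡ 59^2 = 3481 ≡ 64 (mod 67)
43^16 ≡ 64^2 = 4096 ≡ 9 (mod 67)
43^32 ≡ 9^2 = 81 ≡ 14 (mod 67)
43^64 ≡ 14^2 = 196 ≡ 62 (mod 67)
43^128 ≡ 62^2 = 3844 ≡ 25 (mod 67)
43^256 ≡ 25^2 = 625 ≡ 22 (mod 67)
43^327 = 43^256 * 43^64 * 43^4 * 43^2 * 43^1 ≡ 22 * 62 * 59 * 40 * 43 (mod 67).
Accumulate the product:
22 * 62 = 1364 ≡ 24
24 * 59 = 1416 ≡ 9
9 * 40 = 360 ≡ 25
25 * 43 = 1075 ≡ 3

3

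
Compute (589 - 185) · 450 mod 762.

589 - 185 = 404
404 · 450 = 181800 ≡ 444 (mod 762)

444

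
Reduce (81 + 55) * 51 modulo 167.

89

81 + 55 = 136
136 * 51 = 6936 ≡ 89 (mod 167)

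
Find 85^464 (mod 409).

265

By square-and-multiply:
85^1 ≡ 85 (mod 409)
85^2 ≡ 85^2 = 7225 ≡ 272 (mod 409)
85^4 ≡ 272^2 = 73984 ≡ 364 (mod 409)
85^8 ≡ 364^2 = 132496 ≡ 389 (mod 409)
85^16 ≡ 389^2 = 151321 ≡ 400 (mod 409)
85^32 ≡ 400^2 = 160000 ≡ 81 (mod 409)
85^64 ≡ 81^2 = 6561 ≡ 17 (mod 409)
85^128 ≡ 17^2 = 289 (mod 409)
85^256 ≡ 289^2 = 83521 ≡ 85 (mod 409)
85^464 = 85^256 · 85^128 · 85^64 · 85^16 ≡ 85 · 289 · 17 · 400 (mod 409).
Accumulate the product:
85 · 289 = 24565 ≡ 25
25 · 17 = 425 ≡ 16
16 · 400 = 6400 ≡ 265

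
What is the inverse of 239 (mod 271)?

271 = 1·239 + 32
239 = 7·32 + 15
32 = 2·15 + 2
15 = 7·2 + 1
2 = 2·1 + 0
gcd(239, 271) = 1, so the inverse exists.
Bézout: 1 = −112·271 + 127·239.
So 239⁻¹ ≡ 127 (mod 271).

127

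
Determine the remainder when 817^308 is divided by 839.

308 in binary is 100110100, i.e. 308 = 256 + 32 + 16 + 4.
817^1 ≡ 817 (mod 839)
817^2 ≡ 817^2 = 667489 ≡ 484 (mod 839)
817^4 ≡ 484^2 = 234256 ≡ 175 (mod 839)
817^8 ≡ 175^2 = 30625 ≡ 421 (mod 839)
817^16 ≡ 421^2 = 177241 ≡ 212 (mod 839)
817^32 ≡ 212^2 = 44944 ≡ 477 (mod 839)
817^64 ≡ 477^2 = 227529 ≡ 160 (mod 839)
817^128 ≡ 160^2 = 25600 ≡ 430 (mod 839)
817^256 ≡ 430^2 = 184900 ≡ 320 (mod 839)
817^308 = 817^256 × 817^32 × 817^16 × 817^4 ≡ 320 × 477 × 212 × 175 (mod 839).
Accumulate the product:
320 × 477 = 152640 ≡ 781
781 × 212 = 165572 ≡ 289
289 × 175 = 50575 ≡ 235

235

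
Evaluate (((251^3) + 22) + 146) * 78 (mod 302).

162

(251)^3 ≡ 229 (mod 302)
229 + 22 = 251
251 + 146 = 397 ≡ 95 (mod 302)
95 * 78 = 7410 ≡ 162 (mod 302)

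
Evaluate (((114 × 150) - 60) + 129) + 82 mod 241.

114 × 150 = 17100 ≡ 230 (mod 241)
230 - 60 = 170
170 + 129 = 299 ≡ 58 (mod 241)
58 + 82 = 140

140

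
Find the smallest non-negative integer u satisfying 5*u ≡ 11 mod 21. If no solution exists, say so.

19

gcd(5, 21) = 1, so a unique solution mod 21 exists.
5⁻¹ ≡ 17 (mod 21).
u ≡ 17*11 ≡ 19 (mod 21).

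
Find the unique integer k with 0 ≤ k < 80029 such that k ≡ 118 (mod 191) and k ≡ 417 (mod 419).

191⁻¹ mod 419: 191*351 ≡ 1 (mod 419), so 191⁻¹ ≡ 351.
k = 118 + 191*((417 − 118)*351 mod 419) = 118 + 191*199 = 38127.
Check: 38127 mod 191 = 118, 38127 mod 419 = 417. ✓

38127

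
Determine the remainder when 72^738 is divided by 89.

44

Compute successive squares:
738 in binary is 1011100010, i.e. 738 = 512 + 128 + 64 + 32 + 2.
72^1 ≡ 72 (mod 89)
72^2 ≡ 72^2 = 5184 ≡ 22 (mod 89)
72^4 ≡ 22^2 = 484 ≡ 39 (mod 89)
72^8 ≡ 39^2 = 1521 ≡ 8 (mod 89)
72^16 ≡ 8^2 = 64 (mod 89)
72^32 ≡ 64^2 = 4096 ≡ 2 (mod 89)
72^64 ≡ 2^2 = 4 (mod 89)
72^128 ≡ 4^2 = 16 (mod 89)
72^256 ≡ 16^2 = 256 ≡ 78 (mod 89)
72^512 ≡ 78^2 = 6084 ≡ 32 (mod 89)
72^738 = 72^512 * 72^128 * 72^64 * 72^32 * 72^2 ≡ 32 * 16 * 4 * 2 * 22 (mod 89).
Accumulate the product:
32 * 16 = 512 ≡ 67
67 * 4 = 268 ≡ 1
1 * 2 = 2
2 * 22 = 44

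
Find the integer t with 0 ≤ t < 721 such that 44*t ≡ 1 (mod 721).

508

721 = 16×44 + 17
44 = 2×17 + 10
17 = 1×10 + 7
10 = 1×7 + 3
7 = 2×3 + 1
3 = 3×1 + 0
gcd(44, 721) = 1, so the inverse exists.
Back-substitute for 1:
1 = 1×7 − 2×3
  = −2×10 + 3×7
  = 3×17 − 5×10
  = −5×44 + 13×17
  = 13×721 − 213×44
So 44⁻¹ ≡ −213 ≡ 508 (mod 721).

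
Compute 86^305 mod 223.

135

305 in binary is 100110001, i.e. 305 = 256 + 32 + 16 + 1.
86^1 ≡ 86 (mod 223)
86^2 ≡ 86^2 = 7396 ≡ 37 (mod 223)
86^4 ≡ 37^2 = 1369 ≡ 31 (mod 223)
86^8 ≡ 31^2 = 961 ≡ 69 (mod 223)
86^16 ≡ 69^2 = 4761 ≡ 78 (mod 223)
86^32 ≡ 78^2 = 6084 ≡ 63 (mod 223)
86^64 ≡ 63^2 = 3969 ≡ 178 (mod 223)
86^128 ≡ 178^2 = 31684 ≡ 18 (mod 223)
86^256 ≡ 18^2 = 324 ≡ 101 (mod 223)
86^305 = 86^256 * 86^32 * 86^16 * 86^1 ≡ 101 * 63 * 78 * 86 (mod 223).
Accumulate the product:
101 * 63 = 6363 ≡ 119
119 * 78 = 9282 ≡ 139
139 * 86 = 11954 ≡ 135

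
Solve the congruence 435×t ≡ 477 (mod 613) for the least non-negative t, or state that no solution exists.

538

gcd(435, 613) = 1, so a unique solution mod 613 exists.
435⁻¹ ≡ 582 (mod 613).
t ≡ 582×477 ≡ 538 (mod 613).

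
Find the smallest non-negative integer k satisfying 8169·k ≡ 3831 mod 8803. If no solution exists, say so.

230

gcd(8169, 8803) = 1, so a unique solution mod 8803 exists.
8169⁻¹ ≡ 2291 (mod 8803).
k ≡ 2291·3831 ≡ 230 (mod 8803).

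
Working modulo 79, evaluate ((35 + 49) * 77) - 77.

35 + 49 = 84 ≡ 5 (mod 79)
5 * 77 = 385 ≡ 69 (mod 79)
69 - 77 = -8 ≡ 71 (mod 79)

71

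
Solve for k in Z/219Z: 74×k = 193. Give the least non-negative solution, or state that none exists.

47

gcd(74, 219) = 1, so a unique solution mod 219 exists.
74⁻¹ ≡ 74 (mod 219).
k ≡ 74×193 ≡ 47 (mod 219).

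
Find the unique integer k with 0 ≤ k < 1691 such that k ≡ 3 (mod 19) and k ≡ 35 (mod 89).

19⁻¹ mod 89: 19·75 ≡ 1 (mod 89), so 19⁻¹ ≡ 75.
k = 3 + 19·((35 − 3)·75 mod 89) = 3 + 19·86 = 1637.

1637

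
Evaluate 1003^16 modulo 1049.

1003^1 ≡ 1003 (mod 1049)
1003^2 ≡ 1003^2 = 1006009 ≡ 18 (mod 1049)
1003^4 ≡ 18^2 = 324 (mod 1049)
1003^8 ≡ 324^2 = 104976 ≡ 76 (mod 1049)
1003^16 ≡ 76^2 = 5776 ≡ 531 (mod 1049)
So 1003^16 ≡ 531 (mod 1049).

531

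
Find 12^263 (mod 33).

Compute successive squares:
263 in binary is 100000111, i.e. 263 = 256 + 4 + 2 + 1.
12^1 ≡ 12 (mod 33)
12^2 ≡ 12^2 = 144 ≡ 12 (mod 33)
12^4 ≡ 12^2 = 144 ≡ 12 (mod 33)
12^8 ≡ 12^2 = 144 ≡ 12 (mod 33)
12^16 ≡ 12^2 = 144 ≡ 12 (mod 33)
12^32 ≡ 12^2 = 144 ≡ 12 (mod 33)
12^64 ≡ 12^2 = 144 ≡ 12 (mod 33)
12^128 ≡ 12^2 = 144 ≡ 12 (mod 33)
12^256 ≡ 12^2 = 144 ≡ 12 (mod 33)
12^263 = 12^256 × 12^4 × 12^2 × 12^1 ≡ 12 × 12 × 12 × 12 (mod 33).
Accumulate the product:
12 × 12 = 144 ≡ 12
12 × 12 = 144 ≡ 12
12 × 12 = 144 ≡ 12

12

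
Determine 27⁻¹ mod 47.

7

Apply the Euclidean algorithm and back-substitute:
47 = 1×27 + 20
27 = 1×20 + 7
20 = 2×7 + 6
7 = 1×6 + 1
6 = 6×1 + 0
gcd(27, 47) = 1, so the inverse exists.
Bézout: 1 = −4×47 + 7×27.
So 27⁻¹ ≡ 7 (mod 47).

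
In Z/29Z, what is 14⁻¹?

29 = 2×14 + 1
14 = 14×1 + 0
gcd(14, 29) = 1, so the inverse exists.
Bézout: 1 = 1×29 − 2×14.
So 14⁻¹ ≡ −2 ≡ 27 (mod 29).

27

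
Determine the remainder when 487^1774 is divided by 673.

Using repeated squaring:
1774 in binary is 11011101110, i.e. 1774 = 1024 + 512 + 128 + 64 + 32 + 8 + 4 + 2.
487^1 ≡ 487 (mod 673)
487^2 ≡ 487^2 = 237169 ≡ 273 (mod 673)
487^4 ≡ 273^2 = 74529 ≡ 499 (mod 673)
487^8 ≡ 499^2 = 249001 ≡ 664 (mod 673)
487^16 ≡ 664^2 = 440896 ≡ 81 (mod 673)
487^32 ≡ 81^2 = 6561 ≡ 504 (mod 673)
487^64 ≡ 504^2 = 254016 ≡ 295 (mod 673)
487^128 ≡ 295^2 = 87025 ≡ 208 (mod 673)
487^256 ≡ 208^2 = 43264 ≡ 192 (mod 673)
487^512 ≡ 192^2 = 36864 ≡ 522 (mod 673)
487^1024 ≡ 522^2 = 272484 ≡ 592 (mod 673)
487^1774 = 487^1024 · 487^512 · 487^128 · 487^64 · 487^32 · 487^8 · 487^4 · 487^2 ≡ 592 · 522 · 208 · 295 · 504 · 664 · 499 · 273 (mod 673).
Accumulate the product:
592 · 522 = 309024 ≡ 117
117 · 208 = 24336 ≡ 108
108 · 295 = 31860 ≡ 229
229 · 504 = 115416 ≡ 333
333 · 664 = 221112 ≡ 368
368 · 499 = 183632 ≡ 576
576 · 273 = 157248 ≡ 439

439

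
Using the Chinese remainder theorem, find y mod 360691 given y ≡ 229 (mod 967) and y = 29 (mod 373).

967⁻¹ mod 373: 967*346 ≡ 1 (mod 373), so 967⁻¹ ≡ 346.
y = 229 + 967*((29 − 229)*346 mod 373) = 229 + 967*178 = 172355.

172355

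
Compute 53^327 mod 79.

Using repeated squaring:
327 in binary is 101000111, i.e. 327 = 256 + 64 + 4 + 2 + 1.
53^1 ≡ 53 (mod 79)
53^2 ≡ 53^2 = 2809 ≡ 44 (mod 79)
53^4 ≡ 44^2 = 1936 ≡ 40 (mod 79)
53^8 ≡ 40^2 = 1600 ≡ 20 (mod 79)
53^16 ≡ 20^2 = 400 ≡ 5 (mod 79)
53^32 ≡ 5^2 = 25 (mod 79)
53^64 ≡ 25^2 = 625 ≡ 72 (mod 79)
53^128 ≡ 72^2 = 5184 ≡ 49 (mod 79)
53^256 ≡ 49^2 = 2401 ≡ 31 (mod 79)
53^327 = 53^256 * 53^64 * 53^4 * 53^2 * 53^1 ≡ 31 * 72 * 40 * 44 * 53 (mod 79).
Accumulate the product:
31 * 72 = 2232 ≡ 20
20 * 40 = 800 ≡ 10
10 * 44 = 440 ≡ 45
45 * 53 = 2385 ≡ 15

15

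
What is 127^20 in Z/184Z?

73

Using repeated squaring:
127^1 ≡ 127 (mod 184)
127^2 ≡ 127^2 = 16129 ≡ 121 (mod 184)
127^4 ≡ 121^2 = 14641 ≡ 105 (mod 184)
127^8 ≡ 105^2 = 11025 ≡ 169 (mod 184)
127^16 ≡ 169^2 = 28561 ≡ 41 (mod 184)
127^20 = 127^16 · 127^4 ≡ 41 · 105 (mod 184).
41 · 105 = 4305 ≡ 73 (mod 184).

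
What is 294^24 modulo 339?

Using repeated squaring:
294^1 ≡ 294 (mod 339)
294^2 ≡ 294^2 = 86436 ≡ 330 (mod 339)
294^4 ≡ 330^2 = 108900 ≡ 81 (mod 339)
294^8 ≡ 81^2 = 6561 ≡ 120 (mod 339)
294^16 ≡ 120^2 = 14400 ≡ 162 (mod 339)
294^24 = 294^16 · 294^8 ≡ 162 · 120 (mod 339).
162 · 120 = 19440 ≡ 117 (mod 339).

117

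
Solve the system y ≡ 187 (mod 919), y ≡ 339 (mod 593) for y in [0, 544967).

919⁻¹ mod 593: 919·191 ≡ 1 (mod 593), so 919⁻¹ ≡ 191.
y = 187 + 919·((339 − 187)·191 mod 593) = 187 + 919·568 = 522179.
Check: 522179 mod 919 = 187, 522179 mod 593 = 339. ✓

522179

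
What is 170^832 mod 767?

261

832 in binary is 1101000000, i.e. 832 = 512 + 256 + 64.
170^1 ≡ 170 (mod 767)
170^2 ≡ 170^2 = 28900 ≡ 521 (mod 767)
170^4 ≡ 521^2 = 271441 ≡ 690 (mod 767)
170^8 ≡ 690^2 = 476100 ≡ 560 (mod 767)
170^16 ≡ 560^2 = 313600 ≡ 664 (mod 767)
170^32 ≡ 664^2 = 440896 ≡ 638 (mod 767)
170^64 ≡ 638^2 = 407044 ≡ 534 (mod 767)
170^128 ≡ 534^2 = 285156 ≡ 599 (mod 767)
170^256 ≡ 599^2 = 358801 ≡ 612 (mod 767)
170^512 ≡ 612^2 = 374544 ≡ 248 (mod 767)
170^832 = 170^512 · 170^256 · 170^64 ≡ 248 · 612 · 534 (mod 767).
Accumulate the product:
248 · 612 = 151776 ≡ 677
677 · 534 = 361518 ≡ 261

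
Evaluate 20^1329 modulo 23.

5

Using repeated squaring:
20^1 ≡ 20 (mod 23)
20^2 ≡ 20^2 = 400 ≡ 9 (mod 23)
20^4 ≡ 9^2 = 81 ≡ 12 (mod 23)
20^8 ≡ 12^2 = 144 ≡ 6 (mod 23)
20^16 ≡ 6^2 = 36 ≡ 13 (mod 23)
20^32 ≡ 13^2 = 169 ≡ 8 (mod 23)
20^64 ≡ 8^2 = 64 ≡ 18 (mod 23)
20^128 ≡ 18^2 = 324 ≡ 2 (mod 23)
20^256 ≡ 2^2 = 4 (mod 23)
20^512 ≡ 4^2 = 16 (mod 23)
20^1024 ≡ 16^2 = 256 ≡ 3 (mod 23)
20^1329 = 20^1024 · 20^256 · 20^32 · 20^16 · 20^1 ≡ 3 · 4 · 8 · 13 · 20 (mod 23).
Accumulate the product:
3 · 4 = 12
12 · 8 = 96 ≡ 4
4 · 13 = 52 ≡ 6
6 · 20 = 120 ≡ 5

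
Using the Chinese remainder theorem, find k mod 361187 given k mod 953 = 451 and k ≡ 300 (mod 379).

7122

953⁻¹ mod 379: 953×138 ≡ 1 (mod 379), so 953⁻¹ ≡ 138.
k = 451 + 953×((300 − 451)×138 mod 379) = 451 + 953×7 = 7122.
Check: 7122 mod 953 = 451, 7122 mod 379 = 300. ✓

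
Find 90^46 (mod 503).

46 in binary is 101110, i.e. 46 = 32 + 8 + 4 + 2.
90^1 ≡ 90 (mod 503)
90^2 ≡ 90^2 = 8100 ≡ 52 (mod 503)
90^4 ≡ 52^2 = 2704 ≡ 189 (mod 503)
90^8 ≡ 189^2 = 35721 ≡ 8 (mod 503)
90^16 ≡ 8^2 = 64 (mod 503)
90^32 ≡ 64^2 = 4096 ≡ 72 (mod 503)
90^46 = 90^32 × 90^8 × 90^4 × 90^2 ≡ 72 × 8 × 189 × 52 (mod 503).
Accumulate the product:
72 × 8 = 576 ≡ 73
73 × 189 = 13797 ≡ 216
216 × 52 = 11232 ≡ 166

166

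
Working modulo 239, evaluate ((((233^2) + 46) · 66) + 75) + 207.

(233)^2 ≡ 36 (mod 239)
36 + 46 = 82
82 · 66 = 5412 ≡ 154 (mod 239)
154 + 75 = 229
229 + 207 = 436 ≡ 197 (mod 239)

197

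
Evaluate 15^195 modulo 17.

195 in binary is 11000011, i.e. 195 = 128 + 64 + 2 + 1.
15^1 ≡ 15 (mod 17)
15^2 ≡ 15^2 = 225 ≡ 4 (mod 17)
15^4 ≡ 4^2 = 16 (mod 17)
15^8 ≡ 16^2 = 256 ≡ 1 (mod 17)
15^16 ≡ 1^2 = 1 (mod 17)
15^32 ≡ 1^2 = 1 (mod 17)
15^64 ≡ 1^2 = 1 (mod 17)
15^128 ≡ 1^2 = 1 (mod 17)
15^195 = 15^128 × 15^64 × 15^2 × 15^1 ≡ 1 × 1 × 4 × 15 (mod 17).
Accumulate the product:
1 × 1 = 1
1 × 4 = 4
4 × 15 = 60 ≡ 9

9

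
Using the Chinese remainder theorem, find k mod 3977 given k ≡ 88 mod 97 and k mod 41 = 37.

97⁻¹ mod 41: 97·11 ≡ 1 (mod 41), so 97⁻¹ ≡ 11.
k = 88 + 97·((37 − 88)·11 mod 41) = 88 + 97·13 = 1349.
Check: 1349 mod 97 = 88, 1349 mod 41 = 37. ✓

1349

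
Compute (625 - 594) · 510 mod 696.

498

625 - 594 = 31
31 · 510 = 15810 ≡ 498 (mod 696)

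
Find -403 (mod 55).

37

-403 = -8·55 + 37, so -403 ≡ 37 (mod 55).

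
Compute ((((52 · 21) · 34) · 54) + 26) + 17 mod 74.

73

52 · 21 = 1092 ≡ 56 (mod 74)
56 · 34 = 1904 ≡ 54 (mod 74)
54 · 54 = 2916 ≡ 30 (mod 74)
30 + 26 = 56
56 + 17 = 73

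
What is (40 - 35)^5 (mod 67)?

40 - 35 = 5
(5)^5 ≡ 43 (mod 67)

43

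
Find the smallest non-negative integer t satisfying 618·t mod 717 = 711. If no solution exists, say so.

gcd(618, 717) = 3, and 3 | 711, so solutions exist.
Divide through by 3: 206·t ≡ 237 mod 239.
206⁻¹ ≡ 210 (mod 239).
t ≡ 210·237 ≡ 58 (mod 239).
The smallest non-negative solution is t = 58.

58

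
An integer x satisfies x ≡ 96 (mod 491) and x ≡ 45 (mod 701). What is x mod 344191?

491⁻¹ mod 701: 491*237 ≡ 1 (mod 701), so 491⁻¹ ≡ 237.
x = 96 + 491*((45 − 96)*237 mod 701) = 96 + 491*531 = 260817.

260817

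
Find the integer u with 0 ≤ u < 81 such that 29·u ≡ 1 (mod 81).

81 = 2*29 + 23
29 = 1*23 + 6
23 = 3*6 + 5
6 = 1*5 + 1
5 = 5*1 + 0
gcd(29, 81) = 1, so the inverse exists.
Back-substitute for 1:
1 = 1*6 − 1*5
  = −1*23 + 4*6
  = 4*29 − 5*23
  = −5*81 + 14*29
So 29⁻¹ ≡ 14 (mod 81).

14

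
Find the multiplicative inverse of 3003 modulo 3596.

3596 = 1*3003 + 593
3003 = 5*593 + 38
593 = 15*38 + 23
38 = 1*23 + 15
23 = 1*15 + 8
15 = 1*8 + 7
8 = 1*7 + 1
7 = 7*1 + 0
gcd(3003, 3596) = 1, so the inverse exists.
Back-substitute for 1:
1 = 1*8 − 1*7
  = −1*15 + 2*8
  = 2*23 − 3*15
  = −3*38 + 5*23
  = 5*593 − 78*38
  = −78*3003 + 395*593
  = 395*3596 − 473*3003
So 3003⁻¹ ≡ −473 ≡ 3123 (mod 3596).

3123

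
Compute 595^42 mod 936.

By square-and-multiply:
42 in binary is 101010, i.e. 42 = 32 + 8 + 2.
595^1 ≡ 595 (mod 936)
595^2 ≡ 595^2 = 354025 ≡ 217 (mod 936)
595^4 ≡ 217^2 = 47089 ≡ 289 (mod 936)
595^8 ≡ 289^2 = 83521 ≡ 217 (mod 936)
595^16 ≡ 217^2 = 47089 ≡ 289 (mod 936)
595^32 ≡ 289^2 = 83521 ≡ 217 (mod 936)
595^42 = 595^32 · 595^8 · 595^2 ≡ 217 · 217 · 217 (mod 936).
Accumulate the product:
217 · 217 = 47089 ≡ 289
289 · 217 = 62713 ≡ 1

1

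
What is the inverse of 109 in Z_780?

229

Apply the Euclidean algorithm and back-substitute:
780 = 7*109 + 17
109 = 6*17 + 7
17 = 2*7 + 3
7 = 2*3 + 1
3 = 3*1 + 0
gcd(109, 780) = 1, so the inverse exists.
Bézout: 1 = −32*780 + 229*109.
So 109⁻¹ ≡ 229 (mod 780).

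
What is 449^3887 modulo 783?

Compute successive squares:
449^1 ≡ 449 (mod 783)
449^2 ≡ 449^2 = 201601 ≡ 370 (mod 783)
449^4 ≡ 370^2 = 136900 ≡ 658 (mod 783)
449^8 ≡ 658^2 = 432964 ≡ 748 (mod 783)
449^16 ≡ 748^2 = 559504 ≡ 442 (mod 783)
449^32 ≡ 442^2 = 195364 ≡ 397 (mod 783)
449^64 ≡ 397^2 = 157609 ≡ 226 (mod 783)
449^128 ≡ 226^2 = 51076 ≡ 181 (mod 783)
449^256 ≡ 181^2 = 32761 ≡ 658 (mod 783)
449^512 ≡ 658^2 = 432964 ≡ 748 (mod 783)
449^1024 ≡ 748^2 = 559504 ≡ 442 (mod 783)
449^2048 ≡ 442^2 = 195364 ≡ 397 (mod 783)
449^3887 = 449^2048 * 449^1024 * 449^512 * 449^256 * 449^32 * 449^8 * 449^4 * 449^2 * 449^1 ≡ 397 * 442 * 748 * 658 * 397 * 748 * 658 * 370 * 449 (mod 783).
Accumulate the product:
397 * 442 = 175474 ≡ 82
82 * 748 = 61336 ≡ 262
262 * 658 = 172396 ≡ 136
136 * 397 = 53992 ≡ 748
748 * 748 = 559504 ≡ 442
442 * 658 = 290836 ≡ 343
343 * 370 = 126910 ≡ 64
64 * 449 = 28736 ≡ 548

548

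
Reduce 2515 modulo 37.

36

2515 = 67*37 + 36, so 2515 ≡ 36 (mod 37).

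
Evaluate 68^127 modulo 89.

49

Compute successive squares:
127 in binary is 1111111, i.e. 127 = 64 + 32 + 16 + 8 + 4 + 2 + 1.
68^1 ≡ 68 (mod 89)
68^2 ≡ 68^2 = 4624 ≡ 85 (mod 89)
68^4 ≡ 85^2 = 7225 ≡ 16 (mod 89)
68^8 ≡ 16^2 = 256 ≡ 78 (mod 89)
68^16 ≡ 78^2 = 6084 ≡ 32 (mod 89)
68^32 ≡ 32^2 = 1024 ≡ 45 (mod 89)
68^64 ≡ 45^2 = 2025 ≡ 67 (mod 89)
68^127 = 68^64 · 68^32 · 68^16 · 68^8 · 68^4 · 68^2 · 68^1 ≡ 67 · 45 · 32 · 78 · 16 · 85 · 68 (mod 89).
Accumulate the product:
67 · 45 = 3015 ≡ 78
78 · 32 = 2496 ≡ 4
4 · 78 = 312 ≡ 45
45 · 16 = 720 ≡ 8
8 · 85 = 680 ≡ 57
57 · 68 = 3876 ≡ 49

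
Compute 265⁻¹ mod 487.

487 = 1*265 + 222
265 = 1*222 + 43
222 = 5*43 + 7
43 = 6*7 + 1
7 = 7*1 + 0
gcd(265, 487) = 1, so the inverse exists.
Back-substitute for 1:
1 = 1*43 − 6*7
  = −6*222 + 31*43
  = 31*265 − 37*222
  = −37*487 + 68*265
So 265⁻¹ ≡ 68 (mod 487).

68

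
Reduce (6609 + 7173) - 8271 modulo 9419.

6609 + 7173 = 13782 ≡ 4363 (mod 9419)
4363 - 8271 = -3908 ≡ 5511 (mod 9419)

5511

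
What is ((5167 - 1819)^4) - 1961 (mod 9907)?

8830

5167 - 1819 = 3348
(3348)^4 ≡ 884 (mod 9907)
884 - 1961 = -1077 ≡ 8830 (mod 9907)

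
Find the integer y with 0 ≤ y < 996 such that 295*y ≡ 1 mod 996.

Run the extended Euclidean algorithm:
996 = 3×295 + 111
295 = 2×111 + 73
111 = 1×73 + 38
73 = 1×38 + 35
38 = 1×35 + 3
35 = 11×3 + 2
3 = 1×2 + 1
2 = 2×1 + 0
gcd(295, 996) = 1, so the inverse exists.
Back-substitute for 1:
1 = 1×3 − 1×2
  = −1×35 + 12×3
  = 12×38 − 13×35
  = −13×73 + 25×38
  = 25×111 − 38×73
  = −38×295 + 101×111
  = 101×996 − 341×295
So 295⁻¹ ≡ −341 ≡ 655 (mod 996).

655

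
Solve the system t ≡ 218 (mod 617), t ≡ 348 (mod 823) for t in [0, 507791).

187169

617⁻¹ mod 823: 617*819 ≡ 1 (mod 823), so 617⁻¹ ≡ 819.
t = 218 + 617*((348 − 218)*819 mod 823) = 218 + 617*303 = 187169.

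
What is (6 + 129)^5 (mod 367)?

6 + 129 = 135
(135)^5 ≡ 226 (mod 367)

226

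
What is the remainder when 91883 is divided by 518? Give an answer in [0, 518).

197

91883 = 177×518 + 197, so 91883 ≡ 197 (mod 518).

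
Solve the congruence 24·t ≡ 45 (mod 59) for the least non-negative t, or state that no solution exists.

gcd(24, 59) = 1, so a unique solution mod 59 exists.
24⁻¹ ≡ 32 (mod 59).
t ≡ 32·45 ≡ 24 (mod 59).

24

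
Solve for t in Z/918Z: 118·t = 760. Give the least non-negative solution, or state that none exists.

22

gcd(118, 918) = 2, and 2 | 760, so solutions exist.
Divide through by 2: 59·t = 380 (mod 459).
59⁻¹ ≡ 389 (mod 459).
t ≡ 389·380 ≡ 22 (mod 459).
The smallest non-negative solution is t = 22.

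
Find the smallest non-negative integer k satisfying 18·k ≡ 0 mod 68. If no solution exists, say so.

0

gcd(18, 68) = 2, and 2 | 0, so solutions exist.
Divide through by 2: 9·k ≡ 0 mod 34.
9⁻¹ ≡ 19 (mod 34).
k ≡ 19·0 ≡ 0 (mod 34).
The smallest non-negative solution is k = 0.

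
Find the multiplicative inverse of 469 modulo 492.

385

492 = 1×469 + 23
469 = 20×23 + 9
23 = 2×9 + 5
9 = 1×5 + 4
5 = 1×4 + 1
4 = 4×1 + 0
gcd(469, 492) = 1, so the inverse exists.
Bézout: 1 = 102×492 − 107×469.
So 469⁻¹ ≡ −107 ≡ 385 (mod 492).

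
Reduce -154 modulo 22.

-154 = -7·22 + 0, so -154 ≡ 0 (mod 22).

0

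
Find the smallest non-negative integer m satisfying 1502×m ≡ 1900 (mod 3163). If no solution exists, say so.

553

gcd(1502, 3163) = 1, so a unique solution mod 3163 exists.
1502⁻¹ ≡ 1114 (mod 3163).
m ≡ 1114×1900 ≡ 553 (mod 3163).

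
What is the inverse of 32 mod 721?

338

Run the extended Euclidean algorithm:
721 = 22·32 + 17
32 = 1·17 + 15
17 = 1·15 + 2
15 = 7·2 + 1
2 = 2·1 + 0
gcd(32, 721) = 1, so the inverse exists.
Back-substitute for 1:
1 = 1·15 − 7·2
  = −7·17 + 8·15
  = 8·32 − 15·17
  = −15·721 + 338·32
So 32⁻¹ ≡ 338 (mod 721).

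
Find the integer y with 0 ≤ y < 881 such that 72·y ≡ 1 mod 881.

673

881 = 12·72 + 17
72 = 4·17 + 4
17 = 4·4 + 1
4 = 4·1 + 0
gcd(72, 881) = 1, so the inverse exists.
Back-substitute for 1:
1 = 1·17 − 4·4
  = −4·72 + 17·17
  = 17·881 − 208·72
So 72⁻¹ ≡ −208 ≡ 673 (mod 881).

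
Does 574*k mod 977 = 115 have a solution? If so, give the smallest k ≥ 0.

gcd(574, 977) = 1, so a unique solution mod 977 exists.
574⁻¹ ≡ 80 (mod 977).
k ≡ 80*115 ≡ 407 (mod 977).

407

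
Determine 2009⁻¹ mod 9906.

Run the extended Euclidean algorithm:
9906 = 4×2009 + 1870
2009 = 1×1870 + 139
1870 = 13×139 + 63
139 = 2×63 + 13
63 = 4×13 + 11
13 = 1×11 + 2
11 = 5×2 + 1
2 = 2×1 + 0
gcd(2009, 9906) = 1, so the inverse exists.
Bézout: 1 = 925×9906 − 4561×2009.
So 2009⁻¹ ≡ −4561 ≡ 5345 (mod 9906).

5345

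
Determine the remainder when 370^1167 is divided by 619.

370^1 ≡ 370 (mod 619)
370^2 ≡ 370^2 = 136900 ≡ 101 (mod 619)
370^4 ≡ 101^2 = 10201 ≡ 297 (mod 619)
370^8 ≡ 297^2 = 88209 ≡ 311 (mod 619)
370^16 ≡ 311^2 = 96721 ≡ 157 (mod 619)
370^32 ≡ 157^2 = 24649 ≡ 508 (mod 619)
370^64 ≡ 508^2 = 258064 ≡ 560 (mod 619)
370^128 ≡ 560^2 = 313600 ≡ 386 (mod 619)
370^256 ≡ 386^2 = 148996 ≡ 436 (mod 619)
370^512 ≡ 436^2 = 190096 ≡ 63 (mod 619)
370^1024 ≡ 63^2 = 3969 ≡ 255 (mod 619)
370^1167 = 370^1024 × 370^128 × 370^8 × 370^4 × 370^2 × 370^1 ≡ 255 × 386 × 311 × 297 × 101 × 370 (mod 619).
Accumulate the product:
255 × 386 = 98430 ≡ 9
9 × 311 = 2799 ≡ 323
323 × 297 = 95931 ≡ 605
605 × 101 = 61105 ≡ 443
443 × 370 = 163910 ≡ 494

494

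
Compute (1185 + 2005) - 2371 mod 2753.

1185 + 2005 = 3190 ≡ 437 (mod 2753)
437 - 2371 = -1934 ≡ 819 (mod 2753)

819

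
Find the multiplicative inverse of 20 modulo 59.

3

Apply the Euclidean algorithm and back-substitute:
59 = 2·20 + 19
20 = 1·19 + 1
19 = 19·1 + 0
gcd(20, 59) = 1, so the inverse exists.
Bézout: 1 = −1·59 + 3·20.
So 20⁻¹ ≡ 3 (mod 59).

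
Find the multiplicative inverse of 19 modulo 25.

Apply the Euclidean algorithm and back-substitute:
25 = 1*19 + 6
19 = 3*6 + 1
6 = 6*1 + 0
gcd(19, 25) = 1, so the inverse exists.
Back-substitute for 1:
1 = 1*19 − 3*6
  = −3*25 + 4*19
So 19⁻¹ ≡ 4 (mod 25).

4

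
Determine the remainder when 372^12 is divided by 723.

12 in binary is 1100, i.e. 12 = 8 + 4.
372^1 ≡ 372 (mod 723)
372^2 ≡ 372^2 = 138384 ≡ 291 (mod 723)
372^4 ≡ 291^2 = 84681 ≡ 90 (mod 723)
372^8 ≡ 90^2 = 8100 ≡ 147 (mod 723)
372^12 = 372^8 · 372^4 ≡ 147 · 90 (mod 723).
147 · 90 = 13230 ≡ 216 (mod 723).

216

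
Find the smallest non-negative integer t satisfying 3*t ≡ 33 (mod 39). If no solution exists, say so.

11

gcd(3, 39) = 3, and 3 | 33, so solutions exist.
Divide through by 3: 1*t ≡ 11 (mod 13).
1⁻¹ ≡ 1 (mod 13).
t ≡ 1*11 ≡ 11 (mod 13).
The smallest non-negative solution is t = 11.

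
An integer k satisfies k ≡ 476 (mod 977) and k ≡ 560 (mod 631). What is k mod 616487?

977⁻¹ mod 631: 977*600 ≡ 1 (mod 631), so 977⁻¹ ≡ 600.
k = 476 + 977*((560 − 476)*600 mod 631) = 476 + 977*551 = 538803.

538803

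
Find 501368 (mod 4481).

501368 = 111·4481 + 3977, so 501368 ≡ 3977 (mod 4481).

3977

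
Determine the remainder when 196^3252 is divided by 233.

196^1 ≡ 196 (mod 233)
196^2 ≡ 196^2 = 38416 ≡ 204 (mod 233)
196^4 ≡ 204^2 = 41616 ≡ 142 (mod 233)
196^8 ≡ 142^2 = 20164 ≡ 126 (mod 233)
196^16 ≡ 126^2 = 15876 ≡ 32 (mod 233)
196^32 ≡ 32^2 = 1024 ≡ 92 (mod 233)
196^64 ≡ 92^2 = 8464 ≡ 76 (mod 233)
196^128 ≡ 76^2 = 5776 ≡ 184 (mod 233)
196^256 ≡ 184^2 = 33856 ≡ 71 (mod 233)
196^512 ≡ 71^2 = 5041 ≡ 148 (mod 233)
196^1024 ≡ 148^2 = 21904 ≡ 2 (mod 233)
196^2048 ≡ 2^2 = 4 (mod 233)
196^3252 = 196^2048 × 196^1024 × 196^128 × 196^32 × 196^16 × 196^4 ≡ 4 × 2 × 184 × 92 × 32 × 142 (mod 233).
Accumulate the product:
4 × 2 = 8
8 × 184 = 1472 ≡ 74
74 × 92 = 6808 ≡ 51
51 × 32 = 1632 ≡ 1
1 × 142 = 142

142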